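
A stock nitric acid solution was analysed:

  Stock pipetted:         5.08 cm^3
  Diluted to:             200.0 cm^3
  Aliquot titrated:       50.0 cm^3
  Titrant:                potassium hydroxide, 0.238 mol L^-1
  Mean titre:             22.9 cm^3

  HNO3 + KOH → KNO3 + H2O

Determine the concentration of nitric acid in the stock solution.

4.29 mol/L

n(KOH) = 0.0229 × 0.238 = 5.45 × 10^-3 mol
n(HNO3) in the aliquot = 5.45 × 10^-3 mol (1:1 ratio)
[HNO3]_dilute = 5.45 × 10^-3 / 0.0500 = 0.109 mol/L
Dilution factor = 200.0 / 5.08 = 39.37
[HNO3]_stock = 0.109 × 39.37 = 4.29 mol/L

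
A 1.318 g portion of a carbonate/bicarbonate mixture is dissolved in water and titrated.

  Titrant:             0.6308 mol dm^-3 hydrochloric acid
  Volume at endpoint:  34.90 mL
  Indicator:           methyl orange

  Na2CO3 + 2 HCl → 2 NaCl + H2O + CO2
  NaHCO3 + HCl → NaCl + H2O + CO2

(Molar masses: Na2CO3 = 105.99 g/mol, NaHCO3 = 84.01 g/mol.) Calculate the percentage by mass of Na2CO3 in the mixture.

68.90 %

n(HCl) = 0.03490 × 0.6308 = 0.02201 mol
Let x = n(Na2CO3), y = n(NaHCO3).
Titrant: 2x + 1y = 0.02201;  mass: 105.99x + 84.01y = 1.318
Solving, x = 8.568 × 10^-3 mol, y = 4.879 × 10^-3 mol
mass of Na2CO3 = 8.568 × 10^-3 × 105.99 = 0.9081 g
% Na2CO3 = 0.9081 / 1.318 × 100 = 68.90 %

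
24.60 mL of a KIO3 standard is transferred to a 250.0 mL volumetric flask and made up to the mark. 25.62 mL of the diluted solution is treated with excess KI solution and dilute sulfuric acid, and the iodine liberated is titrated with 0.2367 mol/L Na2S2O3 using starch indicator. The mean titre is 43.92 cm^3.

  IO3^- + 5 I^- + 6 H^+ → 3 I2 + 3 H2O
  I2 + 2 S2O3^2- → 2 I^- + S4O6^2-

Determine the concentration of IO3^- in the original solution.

0.6873 mol/L

n(S2O3^2-) = 0.04392 × 0.2367 = 0.01040 mol
n(I2) = n(S2O3^2-)/2 = 5.198 × 10^-3 mol
From the 1:3 ratio, n(IO3^-) in the aliquot = 1/3 × 5.198 × 10^-3 = 1.733 × 10^-3 mol
[IO3^-]_dilute = 1.733 × 10^-3 / 0.02562 = 0.06763 mol/L
[IO3^-]_original = 0.06763 × 250.0/24.60 = 0.6873 mol/L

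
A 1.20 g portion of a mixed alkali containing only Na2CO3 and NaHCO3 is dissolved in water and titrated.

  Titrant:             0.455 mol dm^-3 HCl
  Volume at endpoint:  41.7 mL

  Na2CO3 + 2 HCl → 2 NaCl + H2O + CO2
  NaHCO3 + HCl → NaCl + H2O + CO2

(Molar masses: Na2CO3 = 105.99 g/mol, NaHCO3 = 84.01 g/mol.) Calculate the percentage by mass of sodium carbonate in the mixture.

56.1 %

n(HCl) = 0.0417 × 0.455 = 0.0190 mol
Let x = n(Na2CO3), y = n(NaHCO3).
Titrant: 2x + 1y = 0.0190;  mass: 105.99x + 84.01y = 1.20
Solving, x = 6.35 × 10^-3 mol, y = 6.27 × 10^-3 mol
mass of Na2CO3 = 6.35 × 10^-3 × 105.99 = 0.673 g
% Na2CO3 = 0.673 / 1.20 × 100 = 56.1 %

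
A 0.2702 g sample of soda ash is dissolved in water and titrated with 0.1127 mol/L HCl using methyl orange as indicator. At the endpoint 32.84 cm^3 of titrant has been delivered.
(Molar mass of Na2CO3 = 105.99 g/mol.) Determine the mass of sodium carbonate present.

Na2CO3 + 2 HCl → 2 NaCl + H2O + CO2
n(HCl) = 0.03284 L × 0.1127 mol/L = 3.701 × 10^-3 mol
From the 1:2 ratio, n(Na2CO3) = 1/2 × 3.701 × 10^-3 = 1.851 × 10^-3 mol
mass of Na2CO3 = 1.851 × 10^-3 × 105.99 g/mol = 0.1961 g

0.1961 g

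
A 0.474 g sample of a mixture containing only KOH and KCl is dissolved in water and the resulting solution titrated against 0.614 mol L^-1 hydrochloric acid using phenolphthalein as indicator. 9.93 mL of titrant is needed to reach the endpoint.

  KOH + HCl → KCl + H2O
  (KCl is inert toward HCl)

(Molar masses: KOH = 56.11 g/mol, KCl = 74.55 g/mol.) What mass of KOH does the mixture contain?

n(HCl) = 0.00993 × 0.614 = 6.10 × 10^-3 mol
Let x = n(KOH), y = n(KCl).
Titrant: 1x = 6.10 × 10^-3;  mass: 56.11x + 74.55y = 0.474
Solving, x = 6.10 × 10^-3 mol, y = 1.77 × 10^-3 mol
mass of KOH = 6.10 × 10^-3 × 56.11 = 0.342 g

0.342 g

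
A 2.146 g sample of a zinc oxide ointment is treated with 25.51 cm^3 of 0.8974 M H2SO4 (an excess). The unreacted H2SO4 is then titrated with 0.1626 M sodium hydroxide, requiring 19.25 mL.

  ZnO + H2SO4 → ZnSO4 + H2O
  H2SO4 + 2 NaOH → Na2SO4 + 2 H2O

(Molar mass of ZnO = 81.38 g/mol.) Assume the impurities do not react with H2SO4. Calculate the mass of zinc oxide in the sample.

1.736 g

n(H2SO4) added = 0.02551 × 0.8974 = 0.02289 mol
n(NaOH) used in back-titration = 0.01925 × 0.1626 = 3.130 × 10^-3 mol
From the 1:2 ratio, n(H2SO4) left over = 1/2 × 3.130 × 10^-3 = 1.565 × 10^-3 mol
n(H2SO4) consumed by analyte = 0.02289 − 1.565 × 10^-3 = 0.02133 mol
n(ZnO) = 0.02133 mol (1:1 ratio)
mass of ZnO = 0.02133 × 81.38 = 1.736 g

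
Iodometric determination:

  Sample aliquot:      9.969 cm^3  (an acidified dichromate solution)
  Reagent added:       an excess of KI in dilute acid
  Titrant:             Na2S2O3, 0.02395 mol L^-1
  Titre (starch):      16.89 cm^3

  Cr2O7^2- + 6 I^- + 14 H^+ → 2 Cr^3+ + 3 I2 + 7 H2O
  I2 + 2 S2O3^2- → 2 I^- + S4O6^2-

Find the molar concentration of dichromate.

0.006763 mol/L

n(S2O3^2-) = 0.01689 × 0.02395 = 4.045 × 10^-4 mol
n(I2) = n(S2O3^2-)/2 = 2.023 × 10^-4 mol
From the 1:3 ratio, n(Cr2O7^2-) in the aliquot = 1/3 × 2.023 × 10^-4 = 6.742 × 10^-5 mol
[Cr2O7^2-] = 6.742 × 10^-5 / 0.009969 = 0.006763 mol/L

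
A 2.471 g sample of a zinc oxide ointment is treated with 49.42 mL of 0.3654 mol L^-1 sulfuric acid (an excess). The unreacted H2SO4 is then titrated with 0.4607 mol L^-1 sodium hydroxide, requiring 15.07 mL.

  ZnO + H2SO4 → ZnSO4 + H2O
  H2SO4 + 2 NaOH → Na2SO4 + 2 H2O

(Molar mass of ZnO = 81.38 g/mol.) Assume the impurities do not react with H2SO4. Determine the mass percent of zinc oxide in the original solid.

48.04 %

n(H2SO4) added = 0.04942 × 0.3654 = 0.01806 mol
n(NaOH) used in back-titration = 0.01507 × 0.4607 = 6.943 × 10^-3 mol
From the 1:2 ratio, n(H2SO4) left over = 1/2 × 6.943 × 10^-3 = 3.471 × 10^-3 mol
n(H2SO4) consumed by analyte = 0.01806 − 3.471 × 10^-3 = 0.01459 mol
n(ZnO) = 0.01459 mol (1:1 ratio)
mass of ZnO = 0.01459 × 81.38 = 1.187 g
% ZnO = 1.187 / 2.471 × 100 = 48.04 %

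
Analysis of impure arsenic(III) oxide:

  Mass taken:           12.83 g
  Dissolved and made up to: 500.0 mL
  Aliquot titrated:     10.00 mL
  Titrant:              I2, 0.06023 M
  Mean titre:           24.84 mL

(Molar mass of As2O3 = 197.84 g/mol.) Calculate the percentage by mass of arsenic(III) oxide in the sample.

As2O3 + 2 I2 + 2 H2O → As2O5 + 4 HI
n(I2) per titration = 0.02484 × 0.06023 = 1.496 × 10^-3 mol
From the 1:2 ratio, n(As2O3) in each aliquot = 1/2 × 1.496 × 10^-3 = 7.481 × 10^-4 mol
n(As2O3) in the whole flask = 7.481 × 10^-4 × 500.0/10.00 = 0.03740 mol
mass of As2O3 = 0.03740 × 197.84 = 7.400 g
% As2O3 = 7.400 / 12.83 × 100 = 57.68 %

57.68 %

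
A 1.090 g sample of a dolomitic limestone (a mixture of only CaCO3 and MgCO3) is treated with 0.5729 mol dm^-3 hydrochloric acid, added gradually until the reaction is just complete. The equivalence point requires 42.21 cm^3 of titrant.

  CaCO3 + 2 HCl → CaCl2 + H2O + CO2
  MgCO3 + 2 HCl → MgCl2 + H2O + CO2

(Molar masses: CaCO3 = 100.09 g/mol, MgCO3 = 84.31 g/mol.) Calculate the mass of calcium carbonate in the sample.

n(HCl) = 0.04221 × 0.5729 = 0.02418 mol
Let x = n(CaCO3), y = n(MgCO3).
Titrant: 2x + 2y = 0.02418;  mass: 100.09x + 84.31y = 1.090
Solving, x = 4.474 × 10^-3 mol, y = 7.617 × 10^-3 mol
mass of CaCO3 = 4.474 × 10^-3 × 100.09 = 0.4478 g

0.4478 g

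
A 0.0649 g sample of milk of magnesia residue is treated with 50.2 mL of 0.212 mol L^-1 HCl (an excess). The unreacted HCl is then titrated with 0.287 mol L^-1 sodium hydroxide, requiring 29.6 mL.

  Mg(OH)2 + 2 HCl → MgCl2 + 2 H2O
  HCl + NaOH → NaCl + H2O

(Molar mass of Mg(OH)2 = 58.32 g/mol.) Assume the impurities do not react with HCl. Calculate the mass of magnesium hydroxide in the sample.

n(HCl) added = 0.0502 × 0.212 = 0.0106 mol
n(NaOH) used in back-titration = 0.0296 × 0.287 = 8.50 × 10^-3 mol
n(HCl) left over = 8.50 × 10^-3 mol (1:1 ratio)
n(HCl) consumed by analyte = 0.0106 − 8.50 × 10^-3 = 2.15 × 10^-3 mol
From the 1:2 ratio, n(Mg(OH)2) = 1/2 × 2.15 × 10^-3 = 1.07 × 10^-3 mol
mass of Mg(OH)2 = 1.07 × 10^-3 × 58.32 = 0.0626 g

0.0626 g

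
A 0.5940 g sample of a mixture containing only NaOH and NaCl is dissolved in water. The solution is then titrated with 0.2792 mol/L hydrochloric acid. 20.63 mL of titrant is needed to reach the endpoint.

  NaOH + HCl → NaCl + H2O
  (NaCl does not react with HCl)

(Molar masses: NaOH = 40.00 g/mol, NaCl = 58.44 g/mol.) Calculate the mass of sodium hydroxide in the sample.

n(HCl) = 0.02063 × 0.2792 = 5.760 × 10^-3 mol
Let x = n(NaOH), y = n(NaCl).
Titrant: 1x = 5.760 × 10^-3;  mass: 40.00x + 58.44y = 0.5940
Solving, x = 5.760 × 10^-3 mol, y = 6.222 × 10^-3 mol
mass of NaOH = 5.760 × 10^-3 × 40.00 = 0.2304 g

0.2304 g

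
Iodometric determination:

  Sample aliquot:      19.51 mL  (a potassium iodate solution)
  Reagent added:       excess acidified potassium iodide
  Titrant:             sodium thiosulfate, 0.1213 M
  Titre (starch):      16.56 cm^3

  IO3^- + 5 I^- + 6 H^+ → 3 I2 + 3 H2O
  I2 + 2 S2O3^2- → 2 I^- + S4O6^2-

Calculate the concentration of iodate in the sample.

0.01716 M

n(S2O3^2-) = 0.01656 × 0.1213 = 2.009 × 10^-3 mol
n(I2) = n(S2O3^2-)/2 = 1.004 × 10^-3 mol
From the 1:3 ratio, n(IO3^-) in the aliquot = 1/3 × 1.004 × 10^-3 = 3.348 × 10^-4 mol
[IO3^-] = 3.348 × 10^-4 / 0.01951 = 0.01716 mol/L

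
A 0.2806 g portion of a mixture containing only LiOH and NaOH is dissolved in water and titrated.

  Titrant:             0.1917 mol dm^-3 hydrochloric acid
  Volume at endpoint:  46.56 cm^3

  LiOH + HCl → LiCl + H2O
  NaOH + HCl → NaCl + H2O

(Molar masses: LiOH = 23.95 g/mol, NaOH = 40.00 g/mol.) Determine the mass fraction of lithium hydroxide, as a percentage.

n(HCl) = 0.04656 × 0.1917 = 8.926 × 10^-3 mol
Let x = n(LiOH), y = n(NaOH).
Titrant: 1x + 1y = 8.926 × 10^-3;  mass: 23.95x + 40.00y = 0.2806
Solving, x = 4.762 × 10^-3 mol, y = 4.164 × 10^-3 mol
mass of LiOH = 4.762 × 10^-3 × 23.95 = 0.1140 g
% LiOH = 0.1140 / 0.2806 × 100 = 40.64 %

40.64 %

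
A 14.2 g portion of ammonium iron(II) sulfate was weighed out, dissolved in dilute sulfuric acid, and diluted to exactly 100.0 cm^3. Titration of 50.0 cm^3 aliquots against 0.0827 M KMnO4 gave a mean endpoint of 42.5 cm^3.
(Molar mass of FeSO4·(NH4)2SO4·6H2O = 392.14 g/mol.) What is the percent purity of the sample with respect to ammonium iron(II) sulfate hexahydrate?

97.1 %

MnO4^- + 5 Fe^2+ + 8 H^+ → Mn^2+ + 5 Fe^3+ + 4 H2O
n(KMnO4) per titration = 0.0425 × 0.0827 = 3.51 × 10^-3 mol
From the 5:1 ratio, n(FeSO4·(NH4)2SO4·6H2O) in each aliquot = 5/1 × 3.51 × 10^-3 = 0.0176 mol
n(FeSO4·(NH4)2SO4·6H2O) in the whole flask = 0.0176 × 100.0/50.0 = 0.0351 mol
mass of FeSO4·(NH4)2SO4·6H2O = 0.0351 × 392.14 = 13.8 g
% FeSO4·(NH4)2SO4·6H2O = 13.8 / 14.2 × 100 = 97.1 %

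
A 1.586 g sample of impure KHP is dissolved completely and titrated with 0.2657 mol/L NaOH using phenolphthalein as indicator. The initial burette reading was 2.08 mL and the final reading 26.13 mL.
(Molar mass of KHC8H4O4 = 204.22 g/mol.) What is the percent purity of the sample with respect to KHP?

KHC8H4O4 + NaOH → KNaC8H4O4 + H2O
n(NaOH) = 0.02405 L × 0.2657 mol/L = 6.390 × 10^-3 mol
n(KHC8H4O4) = 6.390 × 10^-3 mol (1:1 ratio)
mass of KHC8H4O4 = 6.390 × 10^-3 × 204.22 g/mol = 1.305 g
% KHC8H4O4 = 1.305 / 1.586 × 100 = 82.28 %

82.28 %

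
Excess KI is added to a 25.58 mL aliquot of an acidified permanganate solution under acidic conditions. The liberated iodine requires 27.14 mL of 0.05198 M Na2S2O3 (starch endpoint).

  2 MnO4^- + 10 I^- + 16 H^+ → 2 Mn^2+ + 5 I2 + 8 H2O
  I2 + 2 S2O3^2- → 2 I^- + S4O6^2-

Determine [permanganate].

n(S2O3^2-) = 0.02714 × 0.05198 = 1.411 × 10^-3 mol
n(I2) = n(S2O3^2-)/2 = 7.054 × 10^-4 mol
From the 2:5 ratio, n(MnO4^-) in the aliquot = 2/5 × 7.054 × 10^-4 = 2.821 × 10^-4 mol
[MnO4^-] = 2.821 × 10^-4 / 0.02558 = 0.01103 mol/L

0.01103 M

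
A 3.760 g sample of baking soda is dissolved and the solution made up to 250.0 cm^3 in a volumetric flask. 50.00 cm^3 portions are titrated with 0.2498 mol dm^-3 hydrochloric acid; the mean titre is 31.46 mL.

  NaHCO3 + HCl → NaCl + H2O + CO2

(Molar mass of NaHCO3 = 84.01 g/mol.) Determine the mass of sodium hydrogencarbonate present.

n(HCl) per titration = 0.03146 × 0.2498 = 7.859 × 10^-3 mol
n(NaHCO3) in each aliquot = 7.859 × 10^-3 mol (1:1 ratio)
n(NaHCO3) in the whole flask = 7.859 × 10^-3 × 250.0/50.00 = 0.03929 mol
mass of NaHCO3 = 0.03929 × 84.01 = 3.301 g

3.301 g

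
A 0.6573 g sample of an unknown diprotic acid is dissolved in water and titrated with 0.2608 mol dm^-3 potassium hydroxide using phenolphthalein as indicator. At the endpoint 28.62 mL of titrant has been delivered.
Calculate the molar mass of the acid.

176.1 g/mol

n(KOH) = 0.02862 L × 0.2608 mol/L = 7.464 × 10^-3 mol
From the 1:2 ratio, n(H2A) = 1/2 × 7.464 × 10^-3 = 3.732 × 10^-3 mol
M = m / n = 0.6573 g / 3.732 × 10^-3 mol = 176.1 g/mol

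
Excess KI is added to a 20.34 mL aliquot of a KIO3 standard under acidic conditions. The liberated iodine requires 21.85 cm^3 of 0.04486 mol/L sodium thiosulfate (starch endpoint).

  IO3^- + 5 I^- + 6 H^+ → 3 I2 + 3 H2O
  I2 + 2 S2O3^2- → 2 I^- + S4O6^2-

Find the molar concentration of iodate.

n(S2O3^2-) = 0.02185 × 0.04486 = 9.802 × 10^-4 mol
n(I2) = n(S2O3^2-)/2 = 4.901 × 10^-4 mol
From the 1:3 ratio, n(IO3^-) in the aliquot = 1/3 × 4.901 × 10^-4 = 1.634 × 10^-4 mol
[IO3^-] = 1.634 × 10^-4 / 0.02034 = 0.008032 mol/L

0.008032 mol/L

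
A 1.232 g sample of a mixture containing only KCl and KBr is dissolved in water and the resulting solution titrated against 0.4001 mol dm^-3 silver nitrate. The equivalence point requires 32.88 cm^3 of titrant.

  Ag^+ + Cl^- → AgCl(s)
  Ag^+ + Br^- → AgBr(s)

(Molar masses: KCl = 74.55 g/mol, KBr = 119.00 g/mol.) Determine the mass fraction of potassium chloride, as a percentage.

45.40 %

n(AgNO3) = 0.03288 × 0.4001 = 0.01316 mol
Let x = n(KCl), y = n(KBr).
Titrant: 1x + 1y = 0.01316;  mass: 74.55x + 119.00y = 1.232
Solving, x = 7.502 × 10^-3 mol, y = 5.653 × 10^-3 mol
mass of KCl = 7.502 × 10^-3 × 74.55 = 0.5593 g
% KCl = 0.5593 / 1.232 × 100 = 45.40 %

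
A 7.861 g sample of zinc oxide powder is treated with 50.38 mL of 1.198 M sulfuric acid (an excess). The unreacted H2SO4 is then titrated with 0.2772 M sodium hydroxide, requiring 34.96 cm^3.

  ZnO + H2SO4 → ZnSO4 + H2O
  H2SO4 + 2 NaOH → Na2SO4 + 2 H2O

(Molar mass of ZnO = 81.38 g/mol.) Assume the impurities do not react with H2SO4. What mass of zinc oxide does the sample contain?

n(H2SO4) added = 0.05038 × 1.198 = 0.06036 mol
n(NaOH) used in back-titration = 0.03496 × 0.2772 = 9.691 × 10^-3 mol
From the 1:2 ratio, n(H2SO4) left over = 1/2 × 9.691 × 10^-3 = 4.845 × 10^-3 mol
n(H2SO4) consumed by analyte = 0.06036 − 4.845 × 10^-3 = 0.05551 mol
n(ZnO) = 0.05551 mol (1:1 ratio)
mass of ZnO = 0.05551 × 81.38 = 4.517 g

4.517 g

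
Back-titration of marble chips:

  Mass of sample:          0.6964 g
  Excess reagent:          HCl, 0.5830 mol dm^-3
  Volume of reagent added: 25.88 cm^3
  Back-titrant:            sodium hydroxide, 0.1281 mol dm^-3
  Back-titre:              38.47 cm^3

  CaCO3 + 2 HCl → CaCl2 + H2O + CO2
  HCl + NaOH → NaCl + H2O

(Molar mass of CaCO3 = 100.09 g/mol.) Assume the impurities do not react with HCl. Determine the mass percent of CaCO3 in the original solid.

n(HCl) added = 0.02588 × 0.5830 = 0.01509 mol
n(NaOH) used in back-titration = 0.03847 × 0.1281 = 4.928 × 10^-3 mol
n(HCl) left over = 4.928 × 10^-3 mol (1:1 ratio)
n(HCl) consumed by analyte = 0.01509 − 4.928 × 10^-3 = 0.01016 mol
From the 1:2 ratio, n(CaCO3) = 1/2 × 0.01016 = 5.080 × 10^-3 mol
mass of CaCO3 = 5.080 × 10^-3 × 100.09 = 0.5085 g
% CaCO3 = 0.5085 / 0.6964 × 100 = 73.01 %

73.01 %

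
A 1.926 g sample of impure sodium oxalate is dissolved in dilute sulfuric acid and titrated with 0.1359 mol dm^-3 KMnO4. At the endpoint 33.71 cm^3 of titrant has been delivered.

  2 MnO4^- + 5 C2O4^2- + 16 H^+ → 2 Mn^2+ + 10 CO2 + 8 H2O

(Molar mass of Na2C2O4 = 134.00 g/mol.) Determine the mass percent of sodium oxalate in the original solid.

79.68 %

n(KMnO4) = 0.03371 L × 0.1359 mol/L = 4.581 × 10^-3 mol
From the 5:2 ratio, n(Na2C2O4) = 5/2 × 4.581 × 10^-3 = 0.01145 mol
mass of Na2C2O4 = 0.01145 × 134.00 g/mol = 1.535 g
% Na2C2O4 = 1.535 / 1.926 × 100 = 79.68 %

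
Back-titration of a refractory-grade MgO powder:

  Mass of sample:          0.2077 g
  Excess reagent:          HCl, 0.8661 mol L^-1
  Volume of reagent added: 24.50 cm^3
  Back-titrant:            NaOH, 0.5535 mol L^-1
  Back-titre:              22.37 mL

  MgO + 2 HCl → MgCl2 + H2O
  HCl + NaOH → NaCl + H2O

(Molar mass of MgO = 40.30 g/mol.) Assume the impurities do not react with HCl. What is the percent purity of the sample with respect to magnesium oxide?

n(HCl) added = 0.02450 × 0.8661 = 0.02122 mol
n(NaOH) used in back-titration = 0.02237 × 0.5535 = 0.01238 mol
n(HCl) left over = 0.01238 mol (1:1 ratio)
n(HCl) consumed by analyte = 0.02122 − 0.01238 = 8.838 × 10^-3 mol
From the 1:2 ratio, n(MgO) = 1/2 × 8.838 × 10^-3 = 4.419 × 10^-3 mol
mass of MgO = 4.419 × 10^-3 × 40.30 = 0.1781 g
% MgO = 0.1781 / 0.2077 × 100 = 85.74 %

85.74 %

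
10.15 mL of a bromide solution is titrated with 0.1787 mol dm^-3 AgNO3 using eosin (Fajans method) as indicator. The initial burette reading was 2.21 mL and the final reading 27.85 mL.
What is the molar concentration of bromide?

Ag^+ + Br^- → AgBr(s)
n(AgNO3) = 0.02564 L × 0.1787 mol/L = 4.582 × 10^-3 mol
n(Br-) = 4.582 × 10^-3 mol (1:1 mole ratio)
[Br-] = 4.582 × 10^-3 mol / 0.01015 L = 0.4514 mol/L

0.4514 mol/L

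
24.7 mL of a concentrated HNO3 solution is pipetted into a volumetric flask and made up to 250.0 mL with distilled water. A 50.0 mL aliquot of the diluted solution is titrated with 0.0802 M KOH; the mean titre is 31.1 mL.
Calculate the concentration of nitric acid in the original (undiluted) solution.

HNO3 + KOH → KNO3 + H2O
n(KOH) = 0.0311 × 0.0802 = 2.49 × 10^-3 mol
n(HNO3) in the aliquot = 2.49 × 10^-3 mol (1:1 ratio)
[HNO3]_dilute = 2.49 × 10^-3 / 0.0500 = 0.0499 mol/L
Dilution factor = 250.0 / 24.7 = 10.12
[HNO3]_stock = 0.0499 × 10.12 = 0.505 mol/L

0.505 M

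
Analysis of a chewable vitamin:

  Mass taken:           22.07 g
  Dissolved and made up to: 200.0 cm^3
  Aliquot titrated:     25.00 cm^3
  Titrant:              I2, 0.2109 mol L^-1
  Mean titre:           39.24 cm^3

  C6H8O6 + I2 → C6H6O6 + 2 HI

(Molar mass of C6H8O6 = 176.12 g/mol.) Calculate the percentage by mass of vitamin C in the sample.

52.83 %

n(I2) per titration = 0.03924 × 0.2109 = 8.276 × 10^-3 mol
n(C6H8O6) in each aliquot = 8.276 × 10^-3 mol (1:1 ratio)
n(C6H8O6) in the whole flask = 8.276 × 10^-3 × 200.0/25.00 = 0.06621 mol
mass of C6H8O6 = 0.06621 × 176.12 = 11.66 g
% C6H8O6 = 11.66 / 22.07 × 100 = 52.83 %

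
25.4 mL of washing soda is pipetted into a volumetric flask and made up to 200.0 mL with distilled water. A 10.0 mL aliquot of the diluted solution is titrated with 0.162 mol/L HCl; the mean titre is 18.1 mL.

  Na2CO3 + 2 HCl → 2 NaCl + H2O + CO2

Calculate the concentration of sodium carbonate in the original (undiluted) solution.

n(HCl) = 0.0181 × 0.162 = 2.93 × 10^-3 mol
From the 1:2 ratio, n(Na2CO3) in the aliquot = 1/2 × 2.93 × 10^-3 = 1.47 × 10^-3 mol
[Na2CO3]_dilute = 1.47 × 10^-3 / 0.0100 = 0.147 mol/L
Dilution factor = 200.0 / 25.4 = 7.874
[Na2CO3]_stock = 0.147 × 7.874 = 1.15 mol/L

1.15 mol/L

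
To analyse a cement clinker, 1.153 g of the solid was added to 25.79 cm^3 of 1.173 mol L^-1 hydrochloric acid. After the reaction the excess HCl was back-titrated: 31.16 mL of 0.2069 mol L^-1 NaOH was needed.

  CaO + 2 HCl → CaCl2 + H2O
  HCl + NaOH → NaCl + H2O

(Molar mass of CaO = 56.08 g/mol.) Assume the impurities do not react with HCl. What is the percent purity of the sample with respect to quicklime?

n(HCl) added = 0.02579 × 1.173 = 0.03025 mol
n(NaOH) used in back-titration = 0.03116 × 0.2069 = 6.447 × 10^-3 mol
n(HCl) left over = 6.447 × 10^-3 mol (1:1 ratio)
n(HCl) consumed by analyte = 0.03025 − 6.447 × 10^-3 = 0.02380 mol
From the 1:2 ratio, n(CaO) = 1/2 × 0.02380 = 0.01190 mol
mass of CaO = 0.01190 × 56.08 = 0.6675 g
% CaO = 0.6675 / 1.153 × 100 = 57.89 %

57.89 %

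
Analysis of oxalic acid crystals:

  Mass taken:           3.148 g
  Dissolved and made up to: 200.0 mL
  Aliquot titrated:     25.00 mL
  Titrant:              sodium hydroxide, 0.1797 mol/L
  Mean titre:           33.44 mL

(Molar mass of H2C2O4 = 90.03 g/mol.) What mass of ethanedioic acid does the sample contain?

2.164 g

H2C2O4 + 2 NaOH → Na2C2O4 + 2 H2O
n(NaOH) per titration = 0.03344 × 0.1797 = 6.009 × 10^-3 mol
From the 1:2 ratio, n(H2C2O4) in each aliquot = 1/2 × 6.009 × 10^-3 = 3.005 × 10^-3 mol
n(H2C2O4) in the whole flask = 3.005 × 10^-3 × 200.0/25.00 = 0.02404 mol
mass of H2C2O4 = 0.02404 × 90.03 = 2.164 g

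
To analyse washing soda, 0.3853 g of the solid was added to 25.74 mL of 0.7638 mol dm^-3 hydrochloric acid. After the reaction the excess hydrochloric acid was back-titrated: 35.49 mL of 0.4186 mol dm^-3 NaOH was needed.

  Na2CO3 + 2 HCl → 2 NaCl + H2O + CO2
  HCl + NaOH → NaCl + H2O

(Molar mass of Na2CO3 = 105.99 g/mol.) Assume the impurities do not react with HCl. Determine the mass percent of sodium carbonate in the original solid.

66.08 %

n(HCl) added = 0.02574 × 0.7638 = 0.01966 mol
n(NaOH) used in back-titration = 0.03549 × 0.4186 = 0.01486 mol
n(HCl) left over = 0.01486 mol (1:1 ratio)
n(HCl) consumed by analyte = 0.01966 − 0.01486 = 4.804 × 10^-3 mol
From the 1:2 ratio, n(Na2CO3) = 1/2 × 4.804 × 10^-3 = 2.402 × 10^-3 mol
mass of Na2CO3 = 2.402 × 10^-3 × 105.99 = 0.2546 g
% Na2CO3 = 0.2546 / 0.3853 × 100 = 66.08 %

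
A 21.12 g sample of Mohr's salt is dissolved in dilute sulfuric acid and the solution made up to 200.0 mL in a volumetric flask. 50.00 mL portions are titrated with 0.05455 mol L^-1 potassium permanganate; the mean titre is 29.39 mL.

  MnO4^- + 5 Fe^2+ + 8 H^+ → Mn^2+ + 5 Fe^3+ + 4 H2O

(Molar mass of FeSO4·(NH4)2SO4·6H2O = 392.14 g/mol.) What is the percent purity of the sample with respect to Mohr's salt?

59.53 %

n(KMnO4) per titration = 0.02939 × 0.05455 = 1.603 × 10^-3 mol
From the 5:1 ratio, n(FeSO4·(NH4)2SO4·6H2O) in each aliquot = 5/1 × 1.603 × 10^-3 = 8.016 × 10^-3 mol
n(FeSO4·(NH4)2SO4·6H2O) in the whole flask = 8.016 × 10^-3 × 200.0/50.00 = 0.03206 mol
mass of FeSO4·(NH4)2SO4·6H2O = 0.03206 × 392.14 = 12.57 g
% FeSO4·(NH4)2SO4·6H2O = 12.57 / 21.12 × 100 = 59.53 %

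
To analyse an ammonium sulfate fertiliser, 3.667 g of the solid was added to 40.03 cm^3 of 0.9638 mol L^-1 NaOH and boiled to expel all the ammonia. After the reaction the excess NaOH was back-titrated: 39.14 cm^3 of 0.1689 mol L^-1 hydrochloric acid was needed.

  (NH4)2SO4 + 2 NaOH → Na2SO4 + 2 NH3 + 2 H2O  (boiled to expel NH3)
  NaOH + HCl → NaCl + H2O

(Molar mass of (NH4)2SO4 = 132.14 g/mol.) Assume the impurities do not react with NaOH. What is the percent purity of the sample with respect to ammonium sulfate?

57.60 %

n(NaOH) added = 0.04003 × 0.9638 = 0.03858 mol
n(HCl) used in back-titration = 0.03914 × 0.1689 = 6.611 × 10^-3 mol
n(NaOH) left over = 6.611 × 10^-3 mol (1:1 ratio)
n(NaOH) consumed by analyte = 0.03858 − 6.611 × 10^-3 = 0.03197 mol
From the 1:2 ratio, n((NH4)2SO4) = 1/2 × 0.03197 = 0.01599 mol
mass of (NH4)2SO4 = 0.01599 × 132.14 = 2.112 g
% (NH4)2SO4 = 2.112 / 3.667 × 100 = 57.60 %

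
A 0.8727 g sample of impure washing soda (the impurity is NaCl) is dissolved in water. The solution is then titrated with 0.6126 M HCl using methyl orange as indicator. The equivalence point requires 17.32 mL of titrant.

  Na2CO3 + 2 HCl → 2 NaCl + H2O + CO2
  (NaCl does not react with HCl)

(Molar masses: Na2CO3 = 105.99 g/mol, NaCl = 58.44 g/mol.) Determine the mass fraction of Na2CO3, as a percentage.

n(HCl) = 0.01732 × 0.6126 = 0.01061 mol
Let x = n(Na2CO3), y = n(NaCl).
Titrant: 2x = 0.01061;  mass: 105.99x + 58.44y = 0.8727
Solving, x = 5.305 × 10^-3 mol, y = 5.312 × 10^-3 mol
mass of Na2CO3 = 5.305 × 10^-3 × 105.99 = 0.5623 g
% Na2CO3 = 0.5623 / 0.8727 × 100 = 64.43 %

64.43 %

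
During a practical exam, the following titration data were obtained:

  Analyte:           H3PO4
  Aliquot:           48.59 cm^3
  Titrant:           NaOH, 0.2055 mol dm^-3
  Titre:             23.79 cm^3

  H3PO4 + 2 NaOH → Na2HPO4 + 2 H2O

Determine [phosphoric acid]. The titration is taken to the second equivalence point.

0.05031 mol/L

n(NaOH) = 0.02379 L × 0.2055 mol/L = 4.889 × 10^-3 mol
From the 1:2 mole ratio, n(H3PO4) = 1/2 × 4.889 × 10^-3 = 2.444 × 10^-3 mol
[H3PO4] = 2.444 × 10^-3 mol / 0.04859 L = 0.05031 mol/L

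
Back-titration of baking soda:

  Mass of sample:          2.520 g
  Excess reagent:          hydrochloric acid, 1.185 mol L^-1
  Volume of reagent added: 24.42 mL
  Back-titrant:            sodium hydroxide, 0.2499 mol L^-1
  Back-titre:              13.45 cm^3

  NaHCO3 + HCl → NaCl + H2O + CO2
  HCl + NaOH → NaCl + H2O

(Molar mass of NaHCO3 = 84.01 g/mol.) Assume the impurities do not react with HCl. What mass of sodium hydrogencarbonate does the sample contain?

n(HCl) added = 0.02442 × 1.185 = 0.02894 mol
n(NaOH) used in back-titration = 0.01345 × 0.2499 = 3.361 × 10^-3 mol
n(HCl) left over = 3.361 × 10^-3 mol (1:1 ratio)
n(HCl) consumed by analyte = 0.02894 − 3.361 × 10^-3 = 0.02558 mol
n(NaHCO3) = 0.02558 mol (1:1 ratio)
mass of NaHCO3 = 0.02558 × 84.01 = 2.149 g

2.149 g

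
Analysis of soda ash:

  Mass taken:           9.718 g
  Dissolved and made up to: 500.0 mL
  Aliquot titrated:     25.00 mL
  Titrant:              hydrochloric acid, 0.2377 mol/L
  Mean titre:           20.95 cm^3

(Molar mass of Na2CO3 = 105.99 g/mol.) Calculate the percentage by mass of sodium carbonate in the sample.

54.31 %

Na2CO3 + 2 HCl → 2 NaCl + H2O + CO2
n(HCl) per titration = 0.02095 × 0.2377 = 4.980 × 10^-3 mol
From the 1:2 ratio, n(Na2CO3) in each aliquot = 1/2 × 4.980 × 10^-3 = 2.490 × 10^-3 mol
n(Na2CO3) in the whole flask = 2.490 × 10^-3 × 500.0/25.00 = 0.04980 mol
mass of Na2CO3 = 0.04980 × 105.99 = 5.278 g
% Na2CO3 = 5.278 / 9.718 × 100 = 54.31 %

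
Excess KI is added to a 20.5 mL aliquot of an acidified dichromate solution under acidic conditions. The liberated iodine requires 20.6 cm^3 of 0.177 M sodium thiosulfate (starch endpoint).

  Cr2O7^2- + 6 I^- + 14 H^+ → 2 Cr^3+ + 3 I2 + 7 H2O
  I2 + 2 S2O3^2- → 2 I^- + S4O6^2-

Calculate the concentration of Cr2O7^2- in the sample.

0.0296 M

n(S2O3^2-) = 0.0206 × 0.177 = 3.65 × 10^-3 mol
n(I2) = n(S2O3^2-)/2 = 1.82 × 10^-3 mol
From the 1:3 ratio, n(Cr2O7^2-) in the aliquot = 1/3 × 1.82 × 10^-3 = 6.08 × 10^-4 mol
[Cr2O7^2-] = 6.08 × 10^-4 / 0.0205 = 0.0296 mol/L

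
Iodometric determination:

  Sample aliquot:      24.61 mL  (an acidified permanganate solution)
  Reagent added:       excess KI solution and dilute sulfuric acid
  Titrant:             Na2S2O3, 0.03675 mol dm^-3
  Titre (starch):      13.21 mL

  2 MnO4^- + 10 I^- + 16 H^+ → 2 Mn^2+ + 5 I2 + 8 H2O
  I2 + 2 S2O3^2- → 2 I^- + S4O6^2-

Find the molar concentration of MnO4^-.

n(S2O3^2-) = 0.01321 × 0.03675 = 4.855 × 10^-4 mol
n(I2) = n(S2O3^2-)/2 = 2.427 × 10^-4 mol
From the 2:5 ratio, n(MnO4^-) in the aliquot = 2/5 × 2.427 × 10^-4 = 9.709 × 10^-5 mol
[MnO4^-] = 9.709 × 10^-5 / 0.02461 = 0.003945 mol/L

0.003945 mol/L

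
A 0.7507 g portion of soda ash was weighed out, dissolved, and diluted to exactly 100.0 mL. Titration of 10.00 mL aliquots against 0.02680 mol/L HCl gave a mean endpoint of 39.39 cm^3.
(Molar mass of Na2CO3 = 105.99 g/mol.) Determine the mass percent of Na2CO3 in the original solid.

74.52 %

Na2CO3 + 2 HCl → 2 NaCl + H2O + CO2
n(HCl) per titration = 0.03939 × 0.02680 = 1.056 × 10^-3 mol
From the 1:2 ratio, n(Na2CO3) in each aliquot = 1/2 × 1.056 × 10^-3 = 5.278 × 10^-4 mol
n(Na2CO3) in the whole flask = 5.278 × 10^-4 × 100.0/10.00 = 5.278 × 10^-3 mol
mass of Na2CO3 = 5.278 × 10^-3 × 105.99 = 0.5594 g
% Na2CO3 = 0.5594 / 0.7507 × 100 = 74.52 %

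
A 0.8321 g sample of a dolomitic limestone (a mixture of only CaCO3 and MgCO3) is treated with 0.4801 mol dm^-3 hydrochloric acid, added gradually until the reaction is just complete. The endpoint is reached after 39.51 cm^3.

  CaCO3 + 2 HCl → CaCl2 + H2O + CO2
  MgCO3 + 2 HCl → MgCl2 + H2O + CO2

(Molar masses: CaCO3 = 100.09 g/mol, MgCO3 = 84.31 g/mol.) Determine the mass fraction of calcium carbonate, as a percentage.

n(HCl) = 0.03951 × 0.4801 = 0.01897 mol
Let x = n(CaCO3), y = n(MgCO3).
Titrant: 2x + 2y = 0.01897;  mass: 100.09x + 84.31y = 0.8321
Solving, x = 2.058 × 10^-3 mol, y = 7.427 × 10^-3 mol
mass of CaCO3 = 2.058 × 10^-3 × 100.09 = 0.2060 g
% CaCO3 = 0.2060 / 0.8321 × 100 = 24.75 %

24.75 %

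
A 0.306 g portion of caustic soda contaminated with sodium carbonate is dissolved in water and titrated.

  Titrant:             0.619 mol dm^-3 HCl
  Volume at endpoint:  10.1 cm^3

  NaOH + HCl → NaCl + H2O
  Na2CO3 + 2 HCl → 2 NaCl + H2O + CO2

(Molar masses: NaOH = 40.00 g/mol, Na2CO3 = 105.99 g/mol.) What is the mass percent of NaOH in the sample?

n(HCl) = 0.0101 × 0.619 = 6.25 × 10^-3 mol
Let x = n(NaOH), y = n(Na2CO3).
Titrant: 1x + 2y = 6.25 × 10^-3;  mass: 40.00x + 105.99y = 0.306
Solving, x = 1.95 × 10^-3 mol, y = 2.15 × 10^-3 mol
mass of NaOH = 1.95 × 10^-3 × 40.00 = 0.0779 g
% NaOH = 0.0779 / 0.306 × 100 = 25.5 %

25.5 %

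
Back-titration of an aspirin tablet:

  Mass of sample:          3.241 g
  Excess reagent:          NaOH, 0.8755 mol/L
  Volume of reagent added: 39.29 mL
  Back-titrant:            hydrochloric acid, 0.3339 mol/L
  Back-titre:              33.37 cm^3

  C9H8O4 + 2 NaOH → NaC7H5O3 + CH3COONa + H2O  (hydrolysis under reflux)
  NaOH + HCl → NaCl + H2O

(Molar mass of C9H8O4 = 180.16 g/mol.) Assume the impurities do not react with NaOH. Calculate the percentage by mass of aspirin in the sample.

64.64 %

n(NaOH) added = 0.03929 × 0.8755 = 0.03440 mol
n(HCl) used in back-titration = 0.03337 × 0.3339 = 0.01114 mol
n(NaOH) left over = 0.01114 mol (1:1 ratio)
n(NaOH) consumed by analyte = 0.03440 − 0.01114 = 0.02326 mol
From the 1:2 ratio, n(C9H8O4) = 1/2 × 0.02326 = 0.01163 mol
mass of C9H8O4 = 0.01163 × 180.16 = 2.095 g
% C9H8O4 = 2.095 / 3.241 × 100 = 64.64 %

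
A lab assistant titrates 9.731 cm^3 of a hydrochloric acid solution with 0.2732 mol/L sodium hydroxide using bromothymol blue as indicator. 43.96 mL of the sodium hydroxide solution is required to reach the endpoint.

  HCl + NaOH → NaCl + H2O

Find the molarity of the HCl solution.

n(NaOH) = 0.04396 L × 0.2732 mol/L = 0.01201 mol
n(HCl) = 0.01201 mol (1:1 mole ratio)
[HCl] = 0.01201 mol / 0.009731 L = 1.234 mol/L

1.234 mol/L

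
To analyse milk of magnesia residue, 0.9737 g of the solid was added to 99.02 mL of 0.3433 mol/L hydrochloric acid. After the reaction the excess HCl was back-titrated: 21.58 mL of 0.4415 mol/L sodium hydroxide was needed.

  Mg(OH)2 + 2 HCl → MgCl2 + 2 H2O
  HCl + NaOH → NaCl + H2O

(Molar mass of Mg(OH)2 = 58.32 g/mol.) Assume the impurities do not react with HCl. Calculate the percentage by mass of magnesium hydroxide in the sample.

n(HCl) added = 0.09902 × 0.3433 = 0.03399 mol
n(NaOH) used in back-titration = 0.02158 × 0.4415 = 9.528 × 10^-3 mol
n(HCl) left over = 9.528 × 10^-3 mol (1:1 ratio)
n(HCl) consumed by analyte = 0.03399 − 9.528 × 10^-3 = 0.02447 mol
From the 1:2 ratio, n(Mg(OH)2) = 1/2 × 0.02447 = 0.01223 mol
mass of Mg(OH)2 = 0.01223 × 58.32 = 0.7134 g
% Mg(OH)2 = 0.7134 / 0.9737 × 100 = 73.27 %

73.27 %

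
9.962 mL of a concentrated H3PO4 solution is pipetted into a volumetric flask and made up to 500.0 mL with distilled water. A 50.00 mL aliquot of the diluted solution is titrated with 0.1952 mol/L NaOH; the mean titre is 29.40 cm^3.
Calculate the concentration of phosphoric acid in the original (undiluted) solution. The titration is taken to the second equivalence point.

2.880 mol/L

H3PO4 + 2 NaOH → Na2HPO4 + 2 H2O
n(NaOH) = 0.02940 × 0.1952 = 5.739 × 10^-3 mol
From the 1:2 ratio, n(H3PO4) in the aliquot = 1/2 × 5.739 × 10^-3 = 2.869 × 10^-3 mol
[H3PO4]_dilute = 2.869 × 10^-3 / 0.05000 = 0.05739 mol/L
Dilution factor = 500.0 / 9.962 = 50.19
[H3PO4]_stock = 0.05739 × 50.19 = 2.880 mol/L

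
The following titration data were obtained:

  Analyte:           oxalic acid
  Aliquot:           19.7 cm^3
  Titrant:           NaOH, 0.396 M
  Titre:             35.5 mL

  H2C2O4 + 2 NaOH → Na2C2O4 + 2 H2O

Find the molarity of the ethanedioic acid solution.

0.357 M

n(NaOH) = 0.0355 L × 0.396 mol/L = 0.0141 mol
From the 1:2 mole ratio, n(H2C2O4) = 1/2 × 0.0141 = 7.03 × 10^-3 mol
[H2C2O4] = 7.03 × 10^-3 mol / 0.0197 L = 0.357 mol/L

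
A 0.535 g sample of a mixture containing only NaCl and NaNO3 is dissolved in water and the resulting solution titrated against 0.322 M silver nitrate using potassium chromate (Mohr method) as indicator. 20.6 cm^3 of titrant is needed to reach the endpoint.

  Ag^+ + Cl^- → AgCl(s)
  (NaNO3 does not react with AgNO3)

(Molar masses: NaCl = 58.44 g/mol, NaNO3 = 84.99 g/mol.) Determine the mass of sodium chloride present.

0.388 g

n(AgNO3) = 0.0206 × 0.322 = 6.63 × 10^-3 mol
Let x = n(NaCl), y = n(NaNO3).
Titrant: 1x = 6.63 × 10^-3;  mass: 58.44x + 84.99y = 0.535
Solving, x = 6.63 × 10^-3 mol, y = 1.73 × 10^-3 mol
mass of NaCl = 6.63 × 10^-3 × 58.44 = 0.388 g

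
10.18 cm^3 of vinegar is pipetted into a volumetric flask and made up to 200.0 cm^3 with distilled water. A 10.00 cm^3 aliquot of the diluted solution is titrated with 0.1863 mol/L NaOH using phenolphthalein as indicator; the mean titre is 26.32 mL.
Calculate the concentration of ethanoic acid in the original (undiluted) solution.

9.633 mol/L

CH3COOH + NaOH → CH3COONa + H2O
n(NaOH) = 0.02632 × 0.1863 = 4.903 × 10^-3 mol
n(CH3COOH) in the aliquot = 4.903 × 10^-3 mol (1:1 ratio)
[CH3COOH]_dilute = 4.903 × 10^-3 / 0.01000 = 0.4903 mol/L
Dilution factor = 200.0 / 10.18 = 19.65
[CH3COOH]_stock = 0.4903 × 19.65 = 9.633 mol/L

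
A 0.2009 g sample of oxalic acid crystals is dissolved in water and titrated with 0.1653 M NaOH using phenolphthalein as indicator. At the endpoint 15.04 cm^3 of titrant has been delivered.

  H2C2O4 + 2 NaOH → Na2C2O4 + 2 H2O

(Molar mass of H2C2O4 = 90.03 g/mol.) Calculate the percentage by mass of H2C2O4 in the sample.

55.71 %

n(NaOH) = 0.01504 L × 0.1653 mol/L = 2.486 × 10^-3 mol
From the 1:2 ratio, n(H2C2O4) = 1/2 × 2.486 × 10^-3 = 1.243 × 10^-3 mol
mass of H2C2O4 = 1.243 × 10^-3 × 90.03 g/mol = 0.1119 g
% H2C2O4 = 0.1119 / 0.2009 × 100 = 55.71 %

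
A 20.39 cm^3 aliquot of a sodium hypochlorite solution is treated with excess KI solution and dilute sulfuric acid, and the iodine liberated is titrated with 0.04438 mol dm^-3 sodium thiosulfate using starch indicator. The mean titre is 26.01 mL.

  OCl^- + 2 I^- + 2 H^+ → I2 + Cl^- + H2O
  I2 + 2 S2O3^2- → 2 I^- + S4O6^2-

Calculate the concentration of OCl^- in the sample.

0.02831 mol/L

n(S2O3^2-) = 0.02601 × 0.04438 = 1.154 × 10^-3 mol
n(I2) = n(S2O3^2-)/2 = 5.772 × 10^-4 mol
n(OCl^-) in the aliquot = 5.772 × 10^-4 mol (1:1 ratio)
[OCl^-] = 5.772 × 10^-4 / 0.02039 = 0.02831 mol/L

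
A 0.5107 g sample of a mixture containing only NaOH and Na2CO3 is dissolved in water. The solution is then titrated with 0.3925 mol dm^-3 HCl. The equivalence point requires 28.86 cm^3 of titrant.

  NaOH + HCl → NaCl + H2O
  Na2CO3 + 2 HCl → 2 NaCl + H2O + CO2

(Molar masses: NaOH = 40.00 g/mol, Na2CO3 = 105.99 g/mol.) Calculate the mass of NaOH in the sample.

n(HCl) = 0.02886 × 0.3925 = 0.01133 mol
Let x = n(NaOH), y = n(Na2CO3).
Titrant: 1x + 2y = 0.01133;  mass: 40.00x + 105.99y = 0.5107
Solving, x = 6.895 × 10^-3 mol, y = 2.216 × 10^-3 mol
mass of NaOH = 6.895 × 10^-3 × 40.00 = 0.2758 g

0.2758 g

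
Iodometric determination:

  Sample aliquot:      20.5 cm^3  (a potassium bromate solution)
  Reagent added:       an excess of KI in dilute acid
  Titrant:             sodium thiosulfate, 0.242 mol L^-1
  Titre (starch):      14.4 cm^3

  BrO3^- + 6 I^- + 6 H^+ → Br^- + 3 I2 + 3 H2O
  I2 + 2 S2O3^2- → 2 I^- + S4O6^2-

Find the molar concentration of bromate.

n(S2O3^2-) = 0.0144 × 0.242 = 3.48 × 10^-3 mol
n(I2) = n(S2O3^2-)/2 = 1.74 × 10^-3 mol
From the 1:3 ratio, n(BrO3^-) in the aliquot = 1/3 × 1.74 × 10^-3 = 5.81 × 10^-4 mol
[BrO3^-] = 5.81 × 10^-4 / 0.0205 = 0.0283 mol/L

0.0283 mol/L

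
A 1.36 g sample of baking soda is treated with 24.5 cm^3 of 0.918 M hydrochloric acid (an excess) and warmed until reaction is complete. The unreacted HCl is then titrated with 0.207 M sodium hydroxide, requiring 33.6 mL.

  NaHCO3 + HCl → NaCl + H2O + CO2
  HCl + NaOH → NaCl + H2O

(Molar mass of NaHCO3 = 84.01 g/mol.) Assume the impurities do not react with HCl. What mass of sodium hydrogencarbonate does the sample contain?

n(HCl) added = 0.0245 × 0.918 = 0.0225 mol
n(NaOH) used in back-titration = 0.0336 × 0.207 = 6.96 × 10^-3 mol
n(HCl) left over = 6.96 × 10^-3 mol (1:1 ratio)
n(HCl) consumed by analyte = 0.0225 − 6.96 × 10^-3 = 0.0155 mol
n(NaHCO3) = 0.0155 mol (1:1 ratio)
mass of NaHCO3 = 0.0155 × 84.01 = 1.31 g

1.31 g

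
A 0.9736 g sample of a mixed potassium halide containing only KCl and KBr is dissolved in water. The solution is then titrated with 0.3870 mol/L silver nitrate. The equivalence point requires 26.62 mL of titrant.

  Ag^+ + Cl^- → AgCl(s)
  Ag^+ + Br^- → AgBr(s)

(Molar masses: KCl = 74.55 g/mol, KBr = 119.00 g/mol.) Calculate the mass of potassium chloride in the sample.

n(AgNO3) = 0.02662 × 0.3870 = 0.01030 mol
Let x = n(KCl), y = n(KBr).
Titrant: 1x + 1y = 0.01030;  mass: 74.55x + 119.00y = 0.9736
Solving, x = 5.677 × 10^-3 mol, y = 4.625 × 10^-3 mol
mass of KCl = 5.677 × 10^-3 × 74.55 = 0.4232 g

0.4232 g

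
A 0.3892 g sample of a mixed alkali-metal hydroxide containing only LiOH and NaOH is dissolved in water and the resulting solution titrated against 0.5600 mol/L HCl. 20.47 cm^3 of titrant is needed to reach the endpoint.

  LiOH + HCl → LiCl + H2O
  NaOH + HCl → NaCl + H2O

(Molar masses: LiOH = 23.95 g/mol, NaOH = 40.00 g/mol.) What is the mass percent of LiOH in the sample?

n(HCl) = 0.02047 × 0.5600 = 0.01146 mol
Let x = n(LiOH), y = n(NaOH).
Titrant: 1x + 1y = 0.01146;  mass: 23.95x + 40.00y = 0.3892
Solving, x = 4.320 × 10^-3 mol, y = 7.144 × 10^-3 mol
mass of LiOH = 4.320 × 10^-3 × 23.95 = 0.1035 g
% LiOH = 0.1035 / 0.3892 × 100 = 26.58 %

26.58 %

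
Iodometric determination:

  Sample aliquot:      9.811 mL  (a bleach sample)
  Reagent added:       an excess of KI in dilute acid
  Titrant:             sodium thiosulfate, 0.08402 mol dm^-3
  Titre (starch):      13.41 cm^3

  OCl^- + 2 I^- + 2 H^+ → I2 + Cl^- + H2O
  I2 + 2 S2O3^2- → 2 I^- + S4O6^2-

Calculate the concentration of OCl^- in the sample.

n(S2O3^2-) = 0.01341 × 0.08402 = 1.127 × 10^-3 mol
n(I2) = n(S2O3^2-)/2 = 5.634 × 10^-4 mol
n(OCl^-) in the aliquot = 5.634 × 10^-4 mol (1:1 ratio)
[OCl^-] = 5.634 × 10^-4 / 0.009811 = 0.05742 mol/L

0.05742 mol/L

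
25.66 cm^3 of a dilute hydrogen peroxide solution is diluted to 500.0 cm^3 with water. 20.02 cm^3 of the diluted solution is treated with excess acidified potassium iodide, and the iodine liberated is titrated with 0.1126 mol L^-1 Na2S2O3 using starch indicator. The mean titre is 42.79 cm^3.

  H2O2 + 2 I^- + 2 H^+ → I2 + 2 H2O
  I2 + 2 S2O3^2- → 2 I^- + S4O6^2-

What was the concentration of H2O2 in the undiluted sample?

n(S2O3^2-) = 0.04279 × 0.1126 = 4.818 × 10^-3 mol
n(I2) = n(S2O3^2-)/2 = 2.409 × 10^-3 mol
n(H2O2) in the aliquot = 2.409 × 10^-3 mol (1:1 ratio)
[H2O2]_dilute = 2.409 × 10^-3 / 0.02002 = 0.1203 mol/L
[H2O2]_original = 0.1203 × 500.0/25.66 = 2.345 mol/L

2.345 mol/L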